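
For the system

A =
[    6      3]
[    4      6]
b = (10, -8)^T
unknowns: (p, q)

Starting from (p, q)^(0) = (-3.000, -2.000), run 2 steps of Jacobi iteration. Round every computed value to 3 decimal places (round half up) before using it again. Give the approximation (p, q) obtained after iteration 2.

(1.333, -3.111)

Iteration 1:
  p = (10 - (3)·-2.000) / (6) = 2.667
  q = (-8 - (4)·-3.000) / (6) = 0.667
Iteration 2:
  p = (10 - (3)·0.667) / (6) = 1.333
  q = (-8 - (4)·2.667) / (6) = -3.111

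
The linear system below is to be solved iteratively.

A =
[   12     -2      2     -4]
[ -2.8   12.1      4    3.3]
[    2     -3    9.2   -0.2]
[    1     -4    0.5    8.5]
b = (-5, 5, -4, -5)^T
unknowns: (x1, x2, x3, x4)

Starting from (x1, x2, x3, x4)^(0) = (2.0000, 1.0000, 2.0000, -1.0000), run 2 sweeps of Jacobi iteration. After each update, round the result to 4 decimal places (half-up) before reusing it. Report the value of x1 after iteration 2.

-0.3981

Iteration 1:
  x1 = (-5 - (-2)·1.0000 - (2)·2.0000 - (-4)·-1.0000) / (12) = -0.9167
  x2 = (5 - (-2.8)·2.0000 - (4)·2.0000 - (3.3)·-1.0000) / (12.1) = 0.4876
  x3 = (-4 - (2)·2.0000 - (-3)·1.0000 - (-0.2)·-1.0000) / (9.2) = -0.5652
  x4 = (-5 - (1)·2.0000 - (-4)·1.0000 - (0.5)·2.0000) / (8.5) = -0.4706
Iteration 2:
  x1 = (-5 - (-2)·0.4876 - (2)·-0.5652 - (-4)·-0.4706) / (12) = -0.3981
  x2 = (5 - (-2.8)·-0.9167 - (4)·-0.5652 - (3.3)·-0.4706) / (12.1) = 0.5163
  x3 = (-4 - (2)·-0.9167 - (-3)·0.4876 - (-0.2)·-0.4706) / (9.2) = -0.0867
  x4 = (-5 - (1)·-0.9167 - (-4)·0.4876 - (0.5)·-0.5652) / (8.5) = -0.2177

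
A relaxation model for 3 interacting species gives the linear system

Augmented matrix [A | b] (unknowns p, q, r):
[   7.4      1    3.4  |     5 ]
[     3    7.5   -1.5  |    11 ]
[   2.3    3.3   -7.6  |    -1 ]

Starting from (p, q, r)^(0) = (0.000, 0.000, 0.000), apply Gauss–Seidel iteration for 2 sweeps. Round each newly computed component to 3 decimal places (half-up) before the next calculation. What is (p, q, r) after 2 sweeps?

(0.121, 1.589, 0.858)

Iteration 1:
  p = (5 - (1)·0.000 - (3.4)·0.000) / (7.4) = 0.676
  q = (11 - (3)·0.676 - (-1.5)·0.000) / (7.5) = 1.196
  r = (-1 - (2.3)·0.676 - (3.3)·1.196) / (-7.6) = 0.855
Iteration 2:
  p = (5 - (1)·1.196 - (3.4)·0.855) / (7.4) = 0.121
  q = (11 - (3)·0.121 - (-1.5)·0.855) / (7.5) = 1.589
  r = (-1 - (2.3)·0.121 - (3.3)·1.589) / (-7.6) = 0.858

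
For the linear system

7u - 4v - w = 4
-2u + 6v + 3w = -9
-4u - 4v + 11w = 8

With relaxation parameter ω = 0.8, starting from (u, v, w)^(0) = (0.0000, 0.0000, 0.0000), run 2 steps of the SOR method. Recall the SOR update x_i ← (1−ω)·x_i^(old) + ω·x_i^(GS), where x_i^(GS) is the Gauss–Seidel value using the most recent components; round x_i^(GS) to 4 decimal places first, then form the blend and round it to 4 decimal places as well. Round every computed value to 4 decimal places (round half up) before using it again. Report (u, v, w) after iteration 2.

(0.1016, -1.5490, 0.2410)

Iteration 1:
  u: GS value = (4 - (-4)·0.0000 - (-1)·0.0000) / (7) = 0.5714;  u ← (1−ω)·0.0000 + ω·0.5714 = 0.4571
  v: GS value = (-9 - (-2)·0.4571 - (3)·0.0000) / (6) = -1.3476;  v ← (1−ω)·0.0000 + ω·-1.3476 = -1.0781
  w: GS value = (8 - (-4)·0.4571 - (-4)·-1.0781) / (11) = 0.5015;  w ← (1−ω)·0.0000 + ω·0.5015 = 0.4012
Iteration 2:
  u: GS value = (4 - (-4)·-1.0781 - (-1)·0.4012) / (7) = 0.0127;  u ← (1−ω)·0.4571 + ω·0.0127 = 0.1016
  v: GS value = (-9 - (-2)·0.1016 - (3)·0.4012) / (6) = -1.6667;  v ← (1−ω)·-1.0781 + ω·-1.6667 = -1.5490
  w: GS value = (8 - (-4)·0.1016 - (-4)·-1.5490) / (11) = 0.2009;  w ← (1−ω)·0.4012 + ω·0.2009 = 0.2410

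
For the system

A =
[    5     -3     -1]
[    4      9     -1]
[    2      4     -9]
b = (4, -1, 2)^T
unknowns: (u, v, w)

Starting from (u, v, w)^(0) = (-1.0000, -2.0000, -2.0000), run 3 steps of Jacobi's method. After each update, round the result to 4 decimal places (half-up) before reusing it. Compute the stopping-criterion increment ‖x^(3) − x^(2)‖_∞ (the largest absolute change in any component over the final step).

Iteration 1:
  u = (4 - (-3)·-2.0000 - (-1)·-2.0000) / (5) = -0.8000
  v = (-1 - (4)·-1.0000 - (-1)·-2.0000) / (9) = 0.1111
  w = (2 - (2)·-1.0000 - (4)·-2.0000) / (-9) = -1.3333
Iteration 2:
  u = (4 - (-3)·0.1111 - (-1)·-1.3333) / (5) = 0.6000
  v = (-1 - (4)·-0.8000 - (-1)·-1.3333) / (9) = 0.0963
  w = (2 - (2)·-0.8000 - (4)·0.1111) / (-9) = -0.3506
Iteration 3:
  u = (4 - (-3)·0.0963 - (-1)·-0.3506) / (5) = 0.7877
  v = (-1 - (4)·0.6000 - (-1)·-0.3506) / (9) = -0.4167
  w = (2 - (2)·0.6000 - (4)·0.0963) / (-9) = -0.0461
Change: (0.1877, -0.5130, 0.3045) → max |·| = 0.5130

0.5130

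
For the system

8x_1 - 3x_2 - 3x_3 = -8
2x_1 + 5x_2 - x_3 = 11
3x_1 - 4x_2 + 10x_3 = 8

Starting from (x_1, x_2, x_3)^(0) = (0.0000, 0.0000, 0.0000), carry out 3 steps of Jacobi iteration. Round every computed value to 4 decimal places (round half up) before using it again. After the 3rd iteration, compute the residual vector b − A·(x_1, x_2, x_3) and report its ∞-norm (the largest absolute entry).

2.8135

Iteration 1:
  x_1 = (-8 - (-3)·0.0000 - (-3)·0.0000) / (8) = -1.0000
  x_2 = (11 - (2)·0.0000 - (-1)·0.0000) / (5) = 2.2000
  x_3 = (8 - (3)·0.0000 - (-4)·0.0000) / (10) = 0.8000
Iteration 2:
  x_1 = (-8 - (-3)·2.2000 - (-3)·0.8000) / (8) = 0.1250
  x_2 = (11 - (2)·-1.0000 - (-1)·0.8000) / (5) = 2.7600
  x_3 = (8 - (3)·-1.0000 - (-4)·2.2000) / (10) = 1.9800
Iteration 3:
  x_1 = (-8 - (-3)·2.7600 - (-3)·1.9800) / (8) = 0.7775
  x_2 = (11 - (2)·0.1250 - (-1)·1.9800) / (5) = 2.5460
  x_3 = (8 - (3)·0.1250 - (-4)·2.7600) / (10) = 1.8665
Residual b − A·x = (-0.9825, -1.4185, -2.8135); ∞-norm = 2.8135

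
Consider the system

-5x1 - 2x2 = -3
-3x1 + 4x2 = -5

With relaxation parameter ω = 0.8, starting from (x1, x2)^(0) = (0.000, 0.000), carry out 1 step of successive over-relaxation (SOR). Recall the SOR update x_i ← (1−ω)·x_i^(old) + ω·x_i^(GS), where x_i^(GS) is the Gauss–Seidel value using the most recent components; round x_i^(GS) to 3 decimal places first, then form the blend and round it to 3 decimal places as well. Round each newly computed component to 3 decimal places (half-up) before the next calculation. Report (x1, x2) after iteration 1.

(0.480, -0.712)

Iteration 1:
  x1: GS value = (-3 - (-2)·0.000) / (-5) = 0.600;  x1 ← (1−ω)·0.000 + ω·0.600 = 0.480
  x2: GS value = (-5 - (-3)·0.480) / (4) = -0.890;  x2 ← (1−ω)·0.000 + ω·-0.890 = -0.712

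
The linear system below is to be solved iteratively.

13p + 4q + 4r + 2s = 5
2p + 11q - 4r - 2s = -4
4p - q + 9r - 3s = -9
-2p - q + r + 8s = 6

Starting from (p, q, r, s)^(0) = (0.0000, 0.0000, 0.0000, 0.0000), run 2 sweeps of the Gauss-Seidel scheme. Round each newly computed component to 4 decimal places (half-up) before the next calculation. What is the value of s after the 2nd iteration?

0.9785

Iteration 1:
  p = (5 - (4)·0.0000 - (4)·0.0000 - (2)·0.0000) / (13) = 0.3846
  q = (-4 - (2)·0.3846 - (-4)·0.0000 - (-2)·0.0000) / (11) = -0.4336
  r = (-9 - (4)·0.3846 - (-1)·-0.4336 - (-3)·0.0000) / (9) = -1.2191
  s = (6 - (-2)·0.3846 - (-1)·-0.4336 - (1)·-1.2191) / (8) = 0.9443
Iteration 2:
  p = (5 - (4)·-0.4336 - (4)·-1.2191 - (2)·0.9443) / (13) = 0.7479
  q = (-4 - (2)·0.7479 - (-4)·-1.2191 - (-2)·0.9443) / (11) = -0.7712
  r = (-9 - (4)·0.7479 - (-1)·-0.7712 - (-3)·0.9443) / (9) = -1.1033
  s = (6 - (-2)·0.7479 - (-1)·-0.7712 - (1)·-1.1033) / (8) = 0.9785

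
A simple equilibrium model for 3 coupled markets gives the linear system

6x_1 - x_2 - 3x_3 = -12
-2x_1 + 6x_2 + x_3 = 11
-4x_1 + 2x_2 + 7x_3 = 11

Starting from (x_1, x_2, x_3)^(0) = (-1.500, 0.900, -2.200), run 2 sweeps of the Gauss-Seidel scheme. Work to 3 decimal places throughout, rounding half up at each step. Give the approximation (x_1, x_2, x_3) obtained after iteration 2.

(-2.028, 1.234, 0.060)

Iteration 1:
  x_1 = (-12 - (-1)·0.900 - (-3)·-2.200) / (6) = -2.950
  x_2 = (11 - (-2)·-2.950 - (1)·-2.200) / (6) = 1.217
  x_3 = (11 - (-4)·-2.950 - (2)·1.217) / (7) = -0.462
Iteration 2:
  x_1 = (-12 - (-1)·1.217 - (-3)·-0.462) / (6) = -2.028
  x_2 = (11 - (-2)·-2.028 - (1)·-0.462) / (6) = 1.234
  x_3 = (11 - (-4)·-2.028 - (2)·1.234) / (7) = 0.060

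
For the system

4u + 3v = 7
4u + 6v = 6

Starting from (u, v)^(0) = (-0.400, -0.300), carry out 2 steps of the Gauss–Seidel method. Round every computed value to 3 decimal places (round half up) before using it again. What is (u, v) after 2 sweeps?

Iteration 1:
  u = (7 - (3)·-0.300) / (4) = 1.975
  v = (6 - (4)·1.975) / (6) = -0.317
Iteration 2:
  u = (7 - (3)·-0.317) / (4) = 1.988
  v = (6 - (4)·1.988) / (6) = -0.325

(1.988, -0.325)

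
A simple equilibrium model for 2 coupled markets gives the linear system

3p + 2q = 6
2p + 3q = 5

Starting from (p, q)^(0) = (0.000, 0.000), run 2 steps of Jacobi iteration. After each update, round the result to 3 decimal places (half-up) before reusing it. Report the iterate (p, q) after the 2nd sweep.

(0.889, 0.333)

Iteration 1:
  p = (6 - (2)·0.000) / (3) = 2.000
  q = (5 - (2)·0.000) / (3) = 1.667
Iteration 2:
  p = (6 - (2)·1.667) / (3) = 0.889
  q = (5 - (2)·2.000) / (3) = 0.333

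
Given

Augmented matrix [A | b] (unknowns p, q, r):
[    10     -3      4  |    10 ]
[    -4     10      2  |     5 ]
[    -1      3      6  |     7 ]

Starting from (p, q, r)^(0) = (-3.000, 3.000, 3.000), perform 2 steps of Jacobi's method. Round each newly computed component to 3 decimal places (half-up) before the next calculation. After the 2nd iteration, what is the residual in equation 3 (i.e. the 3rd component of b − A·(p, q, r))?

-6.496

Iteration 1:
  p = (10 - (-3)·3.000 - (4)·3.000) / (10) = 0.700
  q = (5 - (-4)·-3.000 - (2)·3.000) / (10) = -1.300
  r = (7 - (-1)·-3.000 - (3)·3.000) / (6) = -0.833
Iteration 2:
  p = (10 - (-3)·-1.300 - (4)·-0.833) / (10) = 0.943
  q = (5 - (-4)·0.700 - (2)·-0.833) / (10) = 0.947
  r = (7 - (-1)·0.700 - (3)·-1.300) / (6) = 1.933
Residual b − A·x = (-4.321, -4.564, -6.496)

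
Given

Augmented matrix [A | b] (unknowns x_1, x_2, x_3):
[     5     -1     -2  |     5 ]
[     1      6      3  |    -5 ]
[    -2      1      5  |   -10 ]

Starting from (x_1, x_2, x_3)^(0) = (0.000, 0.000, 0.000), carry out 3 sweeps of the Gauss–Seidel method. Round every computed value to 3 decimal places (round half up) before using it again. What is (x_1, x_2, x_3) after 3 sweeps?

(0.218, 0.065, -1.926)

Iteration 1:
  x_1 = (5 - (-1)·0.000 - (-2)·0.000) / (5) = 1.000
  x_2 = (-5 - (1)·1.000 - (3)·0.000) / (6) = -1.000
  x_3 = (-10 - (-2)·1.000 - (1)·-1.000) / (5) = -1.400
Iteration 2:
  x_1 = (5 - (-1)·-1.000 - (-2)·-1.400) / (5) = 0.240
  x_2 = (-5 - (1)·0.240 - (3)·-1.400) / (6) = -0.173
  x_3 = (-10 - (-2)·0.240 - (1)·-0.173) / (5) = -1.869
Iteration 3:
  x_1 = (5 - (-1)·-0.173 - (-2)·-1.869) / (5) = 0.218
  x_2 = (-5 - (1)·0.218 - (3)·-1.869) / (6) = 0.065
  x_3 = (-10 - (-2)·0.218 - (1)·0.065) / (5) = -1.926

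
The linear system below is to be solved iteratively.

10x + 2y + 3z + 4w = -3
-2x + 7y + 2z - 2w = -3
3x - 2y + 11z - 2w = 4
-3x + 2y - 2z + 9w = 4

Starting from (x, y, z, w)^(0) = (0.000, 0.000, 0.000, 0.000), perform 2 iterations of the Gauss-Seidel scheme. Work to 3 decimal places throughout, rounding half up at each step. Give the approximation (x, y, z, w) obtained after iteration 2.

(-0.518, -0.524, 0.507, 0.501)

Iteration 1:
  x = (-3 - (2)·0.000 - (3)·0.000 - (4)·0.000) / (10) = -0.300
  y = (-3 - (-2)·-0.300 - (2)·0.000 - (-2)·0.000) / (7) = -0.514
  z = (4 - (3)·-0.300 - (-2)·-0.514 - (-2)·0.000) / (11) = 0.352
  w = (4 - (-3)·-0.300 - (2)·-0.514 - (-2)·0.352) / (9) = 0.537
Iteration 2:
  x = (-3 - (2)·-0.514 - (3)·0.352 - (4)·0.537) / (10) = -0.518
  y = (-3 - (-2)·-0.518 - (2)·0.352 - (-2)·0.537) / (7) = -0.524
  z = (4 - (3)·-0.518 - (-2)·-0.524 - (-2)·0.537) / (11) = 0.507
  w = (4 - (-3)·-0.518 - (2)·-0.524 - (-2)·0.507) / (9) = 0.501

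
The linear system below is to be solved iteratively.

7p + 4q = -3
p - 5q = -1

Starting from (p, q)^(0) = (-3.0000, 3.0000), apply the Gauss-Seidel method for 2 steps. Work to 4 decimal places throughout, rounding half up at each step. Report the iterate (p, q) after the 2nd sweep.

Iteration 1:
  p = (-3 - (4)·3.0000) / (7) = -2.1429
  q = (-1 - (1)·-2.1429) / (-5) = -0.2286
Iteration 2:
  p = (-3 - (4)·-0.2286) / (7) = -0.2979
  q = (-1 - (1)·-0.2979) / (-5) = 0.1404

(-0.2979, 0.1404)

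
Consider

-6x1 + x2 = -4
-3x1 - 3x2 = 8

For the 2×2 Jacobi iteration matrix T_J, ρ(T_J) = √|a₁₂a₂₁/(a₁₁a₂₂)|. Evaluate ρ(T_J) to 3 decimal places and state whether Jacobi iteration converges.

a₁₂a₂₁/(a₁₁a₂₂) = (1)·(-3) / ((-6)·(-3)) = -0.166667
ρ = √|-0.166667| = √0.166667 = 0.408
ρ < 1, so Jacobi converges

0.408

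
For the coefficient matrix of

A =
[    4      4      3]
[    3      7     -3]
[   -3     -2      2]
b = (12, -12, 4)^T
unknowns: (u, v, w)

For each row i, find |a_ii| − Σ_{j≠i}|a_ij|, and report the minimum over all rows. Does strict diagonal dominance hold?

-3

row 1: |4| − (4+3) = -3
row 2: |7| − (3+3) = 1
row 3: |2| − (3+2) = -3
minimum over rows = -3 → not strictly diagonally dominant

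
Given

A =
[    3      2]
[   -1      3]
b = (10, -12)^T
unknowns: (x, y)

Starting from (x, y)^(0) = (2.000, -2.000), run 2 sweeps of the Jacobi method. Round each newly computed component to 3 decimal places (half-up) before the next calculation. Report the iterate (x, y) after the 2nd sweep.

Iteration 1:
  x = (10 - (2)·-2.000) / (3) = 4.667
  y = (-12 - (-1)·2.000) / (3) = -3.333
Iteration 2:
  x = (10 - (2)·-3.333) / (3) = 5.555
  y = (-12 - (-1)·4.667) / (3) = -2.444

(5.555, -2.444)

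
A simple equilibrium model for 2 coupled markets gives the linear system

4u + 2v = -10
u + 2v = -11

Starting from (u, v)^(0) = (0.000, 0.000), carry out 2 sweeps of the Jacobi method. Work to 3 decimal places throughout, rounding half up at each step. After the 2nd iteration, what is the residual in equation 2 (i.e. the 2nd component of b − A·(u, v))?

Iteration 1:
  u = (-10 - (2)·0.000) / (4) = -2.500
  v = (-11 - (1)·0.000) / (2) = -5.500
Iteration 2:
  u = (-10 - (2)·-5.500) / (4) = 0.250
  v = (-11 - (1)·-2.500) / (2) = -4.250
Residual b − A·x = (-2.500, -2.750)

-2.750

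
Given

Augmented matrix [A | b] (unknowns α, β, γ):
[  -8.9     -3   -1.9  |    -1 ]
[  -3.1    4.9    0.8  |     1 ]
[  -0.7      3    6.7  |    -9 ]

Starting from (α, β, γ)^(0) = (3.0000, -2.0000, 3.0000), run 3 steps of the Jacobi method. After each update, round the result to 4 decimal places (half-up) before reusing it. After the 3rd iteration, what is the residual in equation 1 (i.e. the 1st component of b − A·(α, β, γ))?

0.8896

Iteration 1:
  α = (-1 - (-3)·-2.0000 - (-1.9)·3.0000) / (-8.9) = 0.1461
  β = (1 - (-3.1)·3.0000 - (0.8)·3.0000) / (4.9) = 1.6122
  γ = (-9 - (-0.7)·3.0000 - (3)·-2.0000) / (6.7) = -0.1343
Iteration 2:
  α = (-1 - (-3)·1.6122 - (-1.9)·-0.1343) / (-8.9) = -0.4024
  β = (1 - (-3.1)·0.1461 - (0.8)·-0.1343) / (4.9) = 0.3184
  γ = (-9 - (-0.7)·0.1461 - (3)·1.6122) / (6.7) = -2.0499
Iteration 3:
  α = (-1 - (-3)·0.3184 - (-1.9)·-2.0499) / (-8.9) = 0.4427
  β = (1 - (-3.1)·-0.4024 - (0.8)·-2.0499) / (4.9) = 0.2842
  γ = (-9 - (-0.7)·-0.4024 - (3)·0.3184) / (6.7) = -1.5279
Residual b − A·x = (0.8896, 2.2021, 0.6942)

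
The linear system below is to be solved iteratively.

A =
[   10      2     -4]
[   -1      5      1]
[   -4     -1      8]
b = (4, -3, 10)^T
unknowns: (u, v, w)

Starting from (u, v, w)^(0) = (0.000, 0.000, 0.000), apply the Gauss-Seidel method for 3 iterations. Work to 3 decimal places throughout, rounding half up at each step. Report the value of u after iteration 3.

Iteration 1:
  u = (4 - (2)·0.000 - (-4)·0.000) / (10) = 0.400
  v = (-3 - (-1)·0.400 - (1)·0.000) / (5) = -0.520
  w = (10 - (-4)·0.400 - (-1)·-0.520) / (8) = 1.385
Iteration 2:
  u = (4 - (2)·-0.520 - (-4)·1.385) / (10) = 1.058
  v = (-3 - (-1)·1.058 - (1)·1.385) / (5) = -0.665
  w = (10 - (-4)·1.058 - (-1)·-0.665) / (8) = 1.696
Iteration 3:
  u = (4 - (2)·-0.665 - (-4)·1.696) / (10) = 1.211
  v = (-3 - (-1)·1.211 - (1)·1.696) / (5) = -0.697
  w = (10 - (-4)·1.211 - (-1)·-0.697) / (8) = 1.768

1.211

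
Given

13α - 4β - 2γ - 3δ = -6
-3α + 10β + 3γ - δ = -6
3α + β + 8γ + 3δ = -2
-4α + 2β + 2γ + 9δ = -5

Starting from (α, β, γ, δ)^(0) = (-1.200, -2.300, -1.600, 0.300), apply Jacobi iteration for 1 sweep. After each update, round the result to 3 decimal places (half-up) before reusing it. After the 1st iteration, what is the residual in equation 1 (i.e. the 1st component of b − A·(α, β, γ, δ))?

9.782

Iteration 1:
  α = (-6 - (-4)·-2.300 - (-2)·-1.600 - (-3)·0.300) / (13) = -1.346
  β = (-6 - (-3)·-1.200 - (3)·-1.600 - (-1)·0.300) / (10) = -0.450
  γ = (-2 - (3)·-1.200 - (1)·-2.300 - (3)·0.300) / (8) = 0.375
  δ = (-5 - (-4)·-1.200 - (2)·-2.300 - (2)·-1.600) / (9) = -0.222
Residual b − A·x = (9.782, -6.885, 0.154, -8.236)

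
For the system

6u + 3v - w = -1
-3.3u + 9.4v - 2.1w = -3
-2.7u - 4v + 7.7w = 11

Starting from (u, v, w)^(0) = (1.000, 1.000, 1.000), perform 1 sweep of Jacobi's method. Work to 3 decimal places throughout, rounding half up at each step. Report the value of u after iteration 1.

Iteration 1:
  u = (-1 - (3)·1.000 - (-1)·1.000) / (6) = -0.500
  v = (-3 - (-3.3)·1.000 - (-2.1)·1.000) / (9.4) = 0.255
  w = (11 - (-2.7)·1.000 - (-4)·1.000) / (7.7) = 2.299

-0.500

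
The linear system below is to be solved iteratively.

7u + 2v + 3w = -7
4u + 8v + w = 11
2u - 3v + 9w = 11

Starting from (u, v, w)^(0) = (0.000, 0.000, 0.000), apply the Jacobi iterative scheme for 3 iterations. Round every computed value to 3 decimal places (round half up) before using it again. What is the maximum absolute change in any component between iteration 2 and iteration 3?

0.391

Iteration 1:
  u = (-7 - (2)·0.000 - (3)·0.000) / (7) = -1.000
  v = (11 - (4)·0.000 - (1)·0.000) / (8) = 1.375
  w = (11 - (2)·0.000 - (-3)·0.000) / (9) = 1.222
Iteration 2:
  u = (-7 - (2)·1.375 - (3)·1.222) / (7) = -1.917
  v = (11 - (4)·-1.000 - (1)·1.222) / (8) = 1.722
  w = (11 - (2)·-1.000 - (-3)·1.375) / (9) = 1.903
Iteration 3:
  u = (-7 - (2)·1.722 - (3)·1.903) / (7) = -2.308
  v = (11 - (4)·-1.917 - (1)·1.903) / (8) = 2.096
  w = (11 - (2)·-1.917 - (-3)·1.722) / (9) = 2.222
Change: (-0.391, 0.374, 0.319) → max |·| = 0.391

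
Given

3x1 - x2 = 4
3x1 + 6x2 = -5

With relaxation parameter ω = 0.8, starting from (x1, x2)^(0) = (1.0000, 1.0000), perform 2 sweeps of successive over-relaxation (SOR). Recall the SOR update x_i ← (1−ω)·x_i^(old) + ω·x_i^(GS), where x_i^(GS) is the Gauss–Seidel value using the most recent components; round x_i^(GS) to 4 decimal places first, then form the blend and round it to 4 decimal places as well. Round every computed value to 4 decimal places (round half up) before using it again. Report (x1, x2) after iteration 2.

Iteration 1:
  x1: GS value = (4 - (-1)·1.0000) / (3) = 1.6667;  x1 ← (1−ω)·1.0000 + ω·1.6667 = 1.5334
  x2: GS value = (-5 - (3)·1.5334) / (6) = -1.6000;  x2 ← (1−ω)·1.0000 + ω·-1.6000 = -1.0800
Iteration 2:
  x1: GS value = (4 - (-1)·-1.0800) / (3) = 0.9733;  x1 ← (1−ω)·1.5334 + ω·0.9733 = 1.0853
  x2: GS value = (-5 - (3)·1.0853) / (6) = -1.3760;  x2 ← (1−ω)·-1.0800 + ω·-1.3760 = -1.3168

(1.0853, -1.3168)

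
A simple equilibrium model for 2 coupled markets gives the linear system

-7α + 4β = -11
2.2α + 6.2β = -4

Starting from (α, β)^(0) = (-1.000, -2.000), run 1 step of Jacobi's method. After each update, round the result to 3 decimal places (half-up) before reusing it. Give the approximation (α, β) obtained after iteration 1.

(0.429, -0.290)

Iteration 1:
  α = (-11 - (4)·-2.000) / (-7) = 0.429
  β = (-4 - (2.2)·-1.000) / (6.2) = -0.290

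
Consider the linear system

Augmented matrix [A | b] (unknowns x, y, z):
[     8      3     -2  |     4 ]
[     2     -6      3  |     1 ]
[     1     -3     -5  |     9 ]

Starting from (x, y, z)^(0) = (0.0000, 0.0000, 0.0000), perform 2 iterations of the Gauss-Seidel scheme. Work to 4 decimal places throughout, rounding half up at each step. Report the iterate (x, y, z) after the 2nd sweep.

(0.0750, -0.9917, -1.1900)

Iteration 1:
  x = (4 - (3)·0.0000 - (-2)·0.0000) / (8) = 0.5000
  y = (1 - (2)·0.5000 - (3)·0.0000) / (-6) = 0.0000
  z = (9 - (1)·0.5000 - (-3)·0.0000) / (-5) = -1.7000
Iteration 2:
  x = (4 - (3)·0.0000 - (-2)·-1.7000) / (8) = 0.0750
  y = (1 - (2)·0.0750 - (3)·-1.7000) / (-6) = -0.9917
  z = (9 - (1)·0.0750 - (-3)·-0.9917) / (-5) = -1.1900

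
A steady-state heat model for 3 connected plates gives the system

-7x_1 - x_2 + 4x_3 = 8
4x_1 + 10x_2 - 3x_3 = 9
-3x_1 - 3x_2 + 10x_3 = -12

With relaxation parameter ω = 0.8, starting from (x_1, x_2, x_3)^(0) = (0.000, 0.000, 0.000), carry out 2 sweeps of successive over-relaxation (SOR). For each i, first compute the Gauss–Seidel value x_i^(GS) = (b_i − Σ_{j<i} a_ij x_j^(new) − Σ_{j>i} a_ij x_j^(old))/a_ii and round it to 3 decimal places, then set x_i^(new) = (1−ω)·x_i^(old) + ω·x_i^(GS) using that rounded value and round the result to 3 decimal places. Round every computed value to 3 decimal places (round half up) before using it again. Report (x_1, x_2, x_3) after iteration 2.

Iteration 1:
  x_1: GS value = (8 - (-1)·0.000 - (4)·0.000) / (-7) = -1.143;  x_1 ← (1−ω)·0.000 + ω·-1.143 = -0.914
  x_2: GS value = (9 - (4)·-0.914 - (-3)·0.000) / (10) = 1.266;  x_2 ← (1−ω)·0.000 + ω·1.266 = 1.013
  x_3: GS value = (-12 - (-3)·-0.914 - (-3)·1.013) / (10) = -1.170;  x_3 ← (1−ω)·0.000 + ω·-1.170 = -0.936
Iteration 2:
  x_1: GS value = (8 - (-1)·1.013 - (4)·-0.936) / (-7) = -1.822;  x_1 ← (1−ω)·-0.914 + ω·-1.822 = -1.640
  x_2: GS value = (9 - (4)·-1.640 - (-3)·-0.936) / (10) = 1.275;  x_2 ← (1−ω)·1.013 + ω·1.275 = 1.223
  x_3: GS value = (-12 - (-3)·-1.640 - (-3)·1.223) / (10) = -1.325;  x_3 ← (1−ω)·-0.936 + ω·-1.325 = -1.247

(-1.640, 1.223, -1.247)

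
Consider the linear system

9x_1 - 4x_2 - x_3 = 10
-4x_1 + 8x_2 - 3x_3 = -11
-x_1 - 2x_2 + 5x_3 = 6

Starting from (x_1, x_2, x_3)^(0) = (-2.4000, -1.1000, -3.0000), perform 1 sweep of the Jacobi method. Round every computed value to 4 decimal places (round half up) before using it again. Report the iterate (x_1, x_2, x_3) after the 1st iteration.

(0.2889, -3.7000, 0.2800)

Iteration 1:
  x_1 = (10 - (-4)·-1.1000 - (-1)·-3.0000) / (9) = 0.2889
  x_2 = (-11 - (-4)·-2.4000 - (-3)·-3.0000) / (8) = -3.7000
  x_3 = (6 - (-1)·-2.4000 - (-2)·-1.1000) / (5) = 0.2800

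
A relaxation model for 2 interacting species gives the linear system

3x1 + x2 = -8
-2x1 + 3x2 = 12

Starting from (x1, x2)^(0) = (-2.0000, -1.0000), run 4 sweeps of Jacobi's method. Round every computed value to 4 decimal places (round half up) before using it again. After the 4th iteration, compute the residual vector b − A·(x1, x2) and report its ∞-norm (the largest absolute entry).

0.5432

Iteration 1:
  x1 = (-8 - (1)·-1.0000) / (3) = -2.3333
  x2 = (12 - (-2)·-2.0000) / (3) = 2.6667
Iteration 2:
  x1 = (-8 - (1)·2.6667) / (3) = -3.5556
  x2 = (12 - (-2)·-2.3333) / (3) = 2.4445
Iteration 3:
  x1 = (-8 - (1)·2.4445) / (3) = -3.4815
  x2 = (12 - (-2)·-3.5556) / (3) = 1.6296
Iteration 4:
  x1 = (-8 - (1)·1.6296) / (3) = -3.2099
  x2 = (12 - (-2)·-3.4815) / (3) = 1.6790
Residual b − A·x = (-0.0493, 0.5432); ∞-norm = 0.5432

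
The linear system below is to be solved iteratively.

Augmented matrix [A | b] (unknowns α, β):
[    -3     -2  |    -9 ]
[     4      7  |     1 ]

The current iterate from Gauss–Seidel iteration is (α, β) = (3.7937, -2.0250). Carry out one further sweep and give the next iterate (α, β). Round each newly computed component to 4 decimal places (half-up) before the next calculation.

One sweep:
  α = (-9 - (-2)·-2.0250) / (-3) = 4.3500
  β = (1 - (4)·4.3500) / (7) = -2.3429

(4.3500, -2.3429)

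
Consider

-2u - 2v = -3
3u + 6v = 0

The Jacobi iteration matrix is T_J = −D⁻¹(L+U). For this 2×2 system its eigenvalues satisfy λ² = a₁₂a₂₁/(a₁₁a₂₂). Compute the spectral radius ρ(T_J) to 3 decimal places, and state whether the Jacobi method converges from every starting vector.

a₁₂a₂₁/(a₁₁a₂₂) = (-2)·(3) / ((-2)·(6)) = 0.500000
ρ = √|0.500000| = √0.500000 = 0.707
ρ < 1, so Jacobi converges

0.707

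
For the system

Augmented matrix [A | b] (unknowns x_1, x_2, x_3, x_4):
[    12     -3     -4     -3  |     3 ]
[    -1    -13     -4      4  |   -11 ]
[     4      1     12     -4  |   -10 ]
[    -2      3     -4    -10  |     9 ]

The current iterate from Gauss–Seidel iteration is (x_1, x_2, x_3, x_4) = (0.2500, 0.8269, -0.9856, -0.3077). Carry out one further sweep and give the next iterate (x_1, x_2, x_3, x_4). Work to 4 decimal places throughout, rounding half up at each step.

One sweep:
  x_1 = (3 - (-3)·0.8269 - (-4)·-0.9856 - (-3)·-0.3077) / (12) = 0.0513
  x_2 = (-11 - (-1)·0.0513 - (-4)·-0.9856 - (4)·-0.3077) / (-13) = 1.0508
  x_3 = (-10 - (4)·0.0513 - (1)·1.0508 - (-4)·-0.3077) / (12) = -1.0406
  x_4 = (9 - (-2)·0.0513 - (3)·1.0508 - (-4)·-1.0406) / (-10) = -0.1788

(0.0513, 1.0508, -1.0406, -0.1788)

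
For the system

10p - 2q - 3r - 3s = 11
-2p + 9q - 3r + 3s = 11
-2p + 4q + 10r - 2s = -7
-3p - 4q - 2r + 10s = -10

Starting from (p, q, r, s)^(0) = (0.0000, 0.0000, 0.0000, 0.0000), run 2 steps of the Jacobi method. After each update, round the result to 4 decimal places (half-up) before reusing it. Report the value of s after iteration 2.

-0.3211

Iteration 1:
  p = (11 - (-2)·0.0000 - (-3)·0.0000 - (-3)·0.0000) / (10) = 1.1000
  q = (11 - (-2)·0.0000 - (-3)·0.0000 - (3)·0.0000) / (9) = 1.2222
  r = (-7 - (-2)·0.0000 - (4)·0.0000 - (-2)·0.0000) / (10) = -0.7000
  s = (-10 - (-3)·0.0000 - (-4)·0.0000 - (-2)·0.0000) / (10) = -1.0000
Iteration 2:
  p = (11 - (-2)·1.2222 - (-3)·-0.7000 - (-3)·-1.0000) / (10) = 0.8344
  q = (11 - (-2)·1.1000 - (-3)·-0.7000 - (3)·-1.0000) / (9) = 1.5667
  r = (-7 - (-2)·1.1000 - (4)·1.2222 - (-2)·-1.0000) / (10) = -1.1689
  s = (-10 - (-3)·1.1000 - (-4)·1.2222 - (-2)·-0.7000) / (10) = -0.3211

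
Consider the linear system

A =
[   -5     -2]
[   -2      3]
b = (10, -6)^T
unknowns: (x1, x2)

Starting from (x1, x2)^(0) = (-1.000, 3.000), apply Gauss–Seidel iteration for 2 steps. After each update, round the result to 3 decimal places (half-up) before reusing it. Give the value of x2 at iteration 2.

-2.231

Iteration 1:
  x1 = (10 - (-2)·3.000) / (-5) = -3.200
  x2 = (-6 - (-2)·-3.200) / (3) = -4.133
Iteration 2:
  x1 = (10 - (-2)·-4.133) / (-5) = -0.347
  x2 = (-6 - (-2)·-0.347) / (3) = -2.231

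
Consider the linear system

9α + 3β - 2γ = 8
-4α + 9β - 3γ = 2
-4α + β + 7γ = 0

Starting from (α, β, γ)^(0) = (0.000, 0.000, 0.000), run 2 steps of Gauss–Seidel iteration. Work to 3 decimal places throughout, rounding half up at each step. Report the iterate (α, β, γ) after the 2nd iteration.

(0.777, 0.708, 0.343)

Iteration 1:
  α = (8 - (3)·0.000 - (-2)·0.000) / (9) = 0.889
  β = (2 - (-4)·0.889 - (-3)·0.000) / (9) = 0.617
  γ = (0 - (-4)·0.889 - (1)·0.617) / (7) = 0.420
Iteration 2:
  α = (8 - (3)·0.617 - (-2)·0.420) / (9) = 0.777
  β = (2 - (-4)·0.777 - (-3)·0.420) / (9) = 0.708
  γ = (0 - (-4)·0.777 - (1)·0.708) / (7) = 0.343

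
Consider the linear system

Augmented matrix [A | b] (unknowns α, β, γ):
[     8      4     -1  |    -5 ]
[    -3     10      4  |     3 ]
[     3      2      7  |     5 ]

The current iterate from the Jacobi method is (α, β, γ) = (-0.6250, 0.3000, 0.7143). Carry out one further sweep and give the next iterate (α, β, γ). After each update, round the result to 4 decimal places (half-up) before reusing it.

(-0.6857, -0.1732, 0.8964)

One sweep:
  α = (-5 - (4)·0.3000 - (-1)·0.7143) / (8) = -0.6857
  β = (3 - (-3)·-0.6250 - (4)·0.7143) / (10) = -0.1732
  γ = (5 - (3)·-0.6250 - (2)·0.3000) / (7) = 0.8964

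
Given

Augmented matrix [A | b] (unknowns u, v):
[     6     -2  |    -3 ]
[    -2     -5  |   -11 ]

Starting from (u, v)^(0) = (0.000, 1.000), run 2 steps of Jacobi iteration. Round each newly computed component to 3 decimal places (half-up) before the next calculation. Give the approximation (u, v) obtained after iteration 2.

(0.233, 2.267)

Iteration 1:
  u = (-3 - (-2)·1.000) / (6) = -0.167
  v = (-11 - (-2)·0.000) / (-5) = 2.200
Iteration 2:
  u = (-3 - (-2)·2.200) / (6) = 0.233
  v = (-11 - (-2)·-0.167) / (-5) = 2.267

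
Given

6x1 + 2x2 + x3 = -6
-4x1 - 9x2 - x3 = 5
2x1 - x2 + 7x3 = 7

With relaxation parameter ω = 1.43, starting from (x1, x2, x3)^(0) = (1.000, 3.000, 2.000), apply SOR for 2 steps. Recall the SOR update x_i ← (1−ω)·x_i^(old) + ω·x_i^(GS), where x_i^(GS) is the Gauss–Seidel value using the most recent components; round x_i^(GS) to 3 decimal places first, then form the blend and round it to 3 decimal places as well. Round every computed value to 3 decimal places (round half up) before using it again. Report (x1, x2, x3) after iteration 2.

(-0.308, -0.930, 0.460)

Iteration 1:
  x1: GS value = (-6 - (2)·3.000 - (1)·2.000) / (6) = -2.333;  x1 ← (1−ω)·1.000 + ω·-2.333 = -3.766
  x2: GS value = (5 - (-4)·-3.766 - (-1)·2.000) / (-9) = 0.896;  x2 ← (1−ω)·3.000 + ω·0.896 = -0.009
  x3: GS value = (7 - (2)·-3.766 - (-1)·-0.009) / (7) = 2.075;  x3 ← (1−ω)·2.000 + ω·2.075 = 2.107
Iteration 2:
  x1: GS value = (-6 - (2)·-0.009 - (1)·2.107) / (6) = -1.348;  x1 ← (1−ω)·-3.766 + ω·-1.348 = -0.308
  x2: GS value = (5 - (-4)·-0.308 - (-1)·2.107) / (-9) = -0.653;  x2 ← (1−ω)·-0.009 + ω·-0.653 = -0.930
  x3: GS value = (7 - (2)·-0.308 - (-1)·-0.930) / (7) = 0.955;  x3 ← (1−ω)·2.107 + ω·0.955 = 0.460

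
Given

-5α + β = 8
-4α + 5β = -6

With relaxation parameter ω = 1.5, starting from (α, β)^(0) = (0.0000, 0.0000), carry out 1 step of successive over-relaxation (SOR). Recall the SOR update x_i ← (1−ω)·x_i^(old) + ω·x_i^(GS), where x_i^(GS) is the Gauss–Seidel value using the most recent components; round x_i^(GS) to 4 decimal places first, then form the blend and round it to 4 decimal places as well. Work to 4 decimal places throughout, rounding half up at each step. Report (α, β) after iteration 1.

Iteration 1:
  α: GS value = (8 - (1)·0.0000) / (-5) = -1.6000;  α ← (1−ω)·0.0000 + ω·-1.6000 = -2.4000
  β: GS value = (-6 - (-4)·-2.4000) / (5) = -3.1200;  β ← (1−ω)·0.0000 + ω·-3.1200 = -4.6800

(-2.4000, -4.6800)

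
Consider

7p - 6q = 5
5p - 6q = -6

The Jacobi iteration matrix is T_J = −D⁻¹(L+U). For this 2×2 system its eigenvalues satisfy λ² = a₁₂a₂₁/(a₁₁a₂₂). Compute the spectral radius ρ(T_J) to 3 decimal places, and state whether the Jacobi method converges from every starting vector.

0.845

a₁₂a₂₁/(a₁₁a₂₂) = (-6)·(5) / ((7)·(-6)) = 0.714286
ρ = √|0.714286| = √0.714286 = 0.845
ρ < 1, so Jacobi converges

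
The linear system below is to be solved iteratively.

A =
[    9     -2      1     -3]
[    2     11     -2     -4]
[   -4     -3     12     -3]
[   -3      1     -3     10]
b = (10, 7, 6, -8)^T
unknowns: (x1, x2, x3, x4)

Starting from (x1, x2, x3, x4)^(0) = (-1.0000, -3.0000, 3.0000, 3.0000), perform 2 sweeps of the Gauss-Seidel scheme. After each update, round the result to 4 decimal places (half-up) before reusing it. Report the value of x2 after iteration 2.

Iteration 1:
  x1 = (10 - (-2)·-3.0000 - (1)·3.0000 - (-3)·3.0000) / (9) = 1.1111
  x2 = (7 - (2)·1.1111 - (-2)·3.0000 - (-4)·3.0000) / (11) = 2.0707
  x3 = (6 - (-4)·1.1111 - (-3)·2.0707 - (-3)·3.0000) / (12) = 2.1380
  x4 = (-8 - (-3)·1.1111 - (1)·2.0707 - (-3)·2.1380) / (10) = -0.0323
Iteration 2:
  x1 = (10 - (-2)·2.0707 - (1)·2.1380 - (-3)·-0.0323) / (9) = 1.3229
  x2 = (7 - (2)·1.3229 - (-2)·2.1380 - (-4)·-0.0323) / (11) = 0.7728
  x3 = (6 - (-4)·1.3229 - (-3)·0.7728 - (-3)·-0.0323) / (12) = 1.1261
  x4 = (-8 - (-3)·1.3229 - (1)·0.7728 - (-3)·1.1261) / (10) = -0.1426

0.7728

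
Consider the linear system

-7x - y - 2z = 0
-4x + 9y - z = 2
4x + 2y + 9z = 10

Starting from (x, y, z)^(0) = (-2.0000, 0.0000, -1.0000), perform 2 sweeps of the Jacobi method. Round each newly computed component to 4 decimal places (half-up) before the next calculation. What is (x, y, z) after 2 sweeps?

Iteration 1:
  x = (0 - (-1)·0.0000 - (-2)·-1.0000) / (-7) = 0.2857
  y = (2 - (-4)·-2.0000 - (-1)·-1.0000) / (9) = -0.7778
  z = (10 - (4)·-2.0000 - (2)·0.0000) / (9) = 2.0000
Iteration 2:
  x = (0 - (-1)·-0.7778 - (-2)·2.0000) / (-7) = -0.4603
  y = (2 - (-4)·0.2857 - (-1)·2.0000) / (9) = 0.5714
  z = (10 - (4)·0.2857 - (2)·-0.7778) / (9) = 1.1570

(-0.4603, 0.5714, 1.1570)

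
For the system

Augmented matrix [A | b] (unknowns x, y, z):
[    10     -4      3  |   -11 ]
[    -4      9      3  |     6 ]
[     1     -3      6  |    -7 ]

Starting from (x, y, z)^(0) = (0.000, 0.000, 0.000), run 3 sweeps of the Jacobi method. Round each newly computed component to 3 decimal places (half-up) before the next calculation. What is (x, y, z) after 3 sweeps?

Iteration 1:
  x = (-11 - (-4)·0.000 - (3)·0.000) / (10) = -1.100
  y = (6 - (-4)·0.000 - (3)·0.000) / (9) = 0.667
  z = (-7 - (1)·0.000 - (-3)·0.000) / (6) = -1.167
Iteration 2:
  x = (-11 - (-4)·0.667 - (3)·-1.167) / (10) = -0.483
  y = (6 - (-4)·-1.100 - (3)·-1.167) / (9) = 0.567
  z = (-7 - (1)·-1.100 - (-3)·0.667) / (6) = -0.650
Iteration 3:
  x = (-11 - (-4)·0.567 - (3)·-0.650) / (10) = -0.678
  y = (6 - (-4)·-0.483 - (3)·-0.650) / (9) = 0.669
  z = (-7 - (1)·-0.483 - (-3)·0.567) / (6) = -0.803

(-0.678, 0.669, -0.803)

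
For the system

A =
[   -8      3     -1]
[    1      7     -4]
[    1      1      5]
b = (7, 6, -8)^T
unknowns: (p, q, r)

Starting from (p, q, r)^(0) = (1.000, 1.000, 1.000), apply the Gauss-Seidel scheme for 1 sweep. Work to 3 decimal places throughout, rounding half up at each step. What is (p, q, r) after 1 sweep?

Iteration 1:
  p = (7 - (3)·1.000 - (-1)·1.000) / (-8) = -0.625
  q = (6 - (1)·-0.625 - (-4)·1.000) / (7) = 1.518
  r = (-8 - (1)·-0.625 - (1)·1.518) / (5) = -1.779

(-0.625, 1.518, -1.779)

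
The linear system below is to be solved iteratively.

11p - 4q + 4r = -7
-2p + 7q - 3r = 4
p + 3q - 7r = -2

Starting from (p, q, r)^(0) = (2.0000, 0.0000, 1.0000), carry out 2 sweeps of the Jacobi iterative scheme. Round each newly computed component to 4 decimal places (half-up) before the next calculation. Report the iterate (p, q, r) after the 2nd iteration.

(-0.2727, 0.5306, 0.8163)

Iteration 1:
  p = (-7 - (-4)·0.0000 - (4)·1.0000) / (11) = -1.0000
  q = (4 - (-2)·2.0000 - (-3)·1.0000) / (7) = 1.5714
  r = (-2 - (1)·2.0000 - (3)·0.0000) / (-7) = 0.5714
Iteration 2:
  p = (-7 - (-4)·1.5714 - (4)·0.5714) / (11) = -0.2727
  q = (4 - (-2)·-1.0000 - (-3)·0.5714) / (7) = 0.5306
  r = (-2 - (1)·-1.0000 - (3)·1.5714) / (-7) = 0.8163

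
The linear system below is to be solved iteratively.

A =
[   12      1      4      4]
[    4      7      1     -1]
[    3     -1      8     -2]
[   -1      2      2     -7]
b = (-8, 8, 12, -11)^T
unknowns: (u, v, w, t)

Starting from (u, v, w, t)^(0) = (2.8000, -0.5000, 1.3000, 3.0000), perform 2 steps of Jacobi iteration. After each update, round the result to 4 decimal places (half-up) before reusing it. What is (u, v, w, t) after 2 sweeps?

Iteration 1:
  u = (-8 - (1)·-0.5000 - (4)·1.3000 - (4)·3.0000) / (12) = -2.0583
  v = (8 - (4)·2.8000 - (1)·1.3000 - (-1)·3.0000) / (7) = -0.2143
  w = (12 - (3)·2.8000 - (-1)·-0.5000 - (-2)·3.0000) / (8) = 1.1375
  t = (-11 - (-1)·2.8000 - (2)·-0.5000 - (2)·1.3000) / (-7) = 1.4000
Iteration 2:
  u = (-8 - (1)·-0.2143 - (4)·1.1375 - (4)·1.4000) / (12) = -1.4946
  v = (8 - (4)·-2.0583 - (1)·1.1375 - (-1)·1.4000) / (7) = 2.3565
  w = (12 - (3)·-2.0583 - (-1)·-0.2143 - (-2)·1.4000) / (8) = 2.5951
  t = (-11 - (-1)·-2.0583 - (2)·-0.2143 - (2)·1.1375) / (-7) = 2.1292

(-1.4946, 2.3565, 2.5951, 2.1292)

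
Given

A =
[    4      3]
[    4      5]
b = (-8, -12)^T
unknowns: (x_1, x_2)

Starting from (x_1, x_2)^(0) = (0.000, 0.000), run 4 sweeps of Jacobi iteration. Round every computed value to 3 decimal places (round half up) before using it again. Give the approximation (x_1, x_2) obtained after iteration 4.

Iteration 1:
  x_1 = (-8 - (3)·0.000) / (4) = -2.000
  x_2 = (-12 - (4)·0.000) / (5) = -2.400
Iteration 2:
  x_1 = (-8 - (3)·-2.400) / (4) = -0.200
  x_2 = (-12 - (4)·-2.000) / (5) = -0.800
Iteration 3:
  x_1 = (-8 - (3)·-0.800) / (4) = -1.400
  x_2 = (-12 - (4)·-0.200) / (5) = -2.240
Iteration 4:
  x_1 = (-8 - (3)·-2.240) / (4) = -0.320
  x_2 = (-12 - (4)·-1.400) / (5) = -1.280

(-0.320, -1.280)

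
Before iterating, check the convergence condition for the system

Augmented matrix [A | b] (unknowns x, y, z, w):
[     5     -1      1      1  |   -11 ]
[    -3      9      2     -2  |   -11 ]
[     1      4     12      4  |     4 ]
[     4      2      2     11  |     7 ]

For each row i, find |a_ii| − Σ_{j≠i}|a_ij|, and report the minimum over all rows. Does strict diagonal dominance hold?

2

row 1: |5| − (1+1+1) = 2
row 2: |9| − (3+2+2) = 2
row 3: |12| − (1+4+4) = 3
row 4: |11| − (4+2+2) = 3
minimum over rows = 2 → strictly diagonally dominant (convergence guaranteed)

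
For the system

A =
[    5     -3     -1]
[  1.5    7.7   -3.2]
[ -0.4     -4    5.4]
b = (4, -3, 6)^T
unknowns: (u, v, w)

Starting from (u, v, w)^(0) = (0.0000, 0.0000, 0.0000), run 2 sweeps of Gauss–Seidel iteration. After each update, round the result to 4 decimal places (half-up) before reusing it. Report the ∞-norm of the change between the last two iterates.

Iteration 1:
  u = (4 - (-3)·0.0000 - (-1)·0.0000) / (5) = 0.8000
  v = (-3 - (1.5)·0.8000 - (-3.2)·0.0000) / (7.7) = -0.5455
  w = (6 - (-0.4)·0.8000 - (-4)·-0.5455) / (5.4) = 0.7663
Iteration 2:
  u = (4 - (-3)·-0.5455 - (-1)·0.7663) / (5) = 0.6260
  v = (-3 - (1.5)·0.6260 - (-3.2)·0.7663) / (7.7) = -0.1931
  w = (6 - (-0.4)·0.6260 - (-4)·-0.1931) / (5.4) = 1.0144
Change: (-0.1740, 0.3524, 0.2481) → max |·| = 0.3524

0.3524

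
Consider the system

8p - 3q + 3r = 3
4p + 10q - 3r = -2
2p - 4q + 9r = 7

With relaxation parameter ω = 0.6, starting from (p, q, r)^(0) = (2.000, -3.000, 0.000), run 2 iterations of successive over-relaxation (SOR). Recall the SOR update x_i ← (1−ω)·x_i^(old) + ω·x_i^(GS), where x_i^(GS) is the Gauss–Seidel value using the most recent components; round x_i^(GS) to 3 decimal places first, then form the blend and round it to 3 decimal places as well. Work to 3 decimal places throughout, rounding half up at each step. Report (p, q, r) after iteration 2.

(0.039, -0.683, 0.298)

Iteration 1:
  p: GS value = (3 - (-3)·-3.000 - (3)·0.000) / (8) = -0.750;  p ← (1−ω)·2.000 + ω·-0.750 = 0.350
  q: GS value = (-2 - (4)·0.350 - (-3)·0.000) / (10) = -0.340;  q ← (1−ω)·-3.000 + ω·-0.340 = -1.404
  r: GS value = (7 - (2)·0.350 - (-4)·-1.404) / (9) = 0.076;  r ← (1−ω)·0.000 + ω·0.076 = 0.046
Iteration 2:
  p: GS value = (3 - (-3)·-1.404 - (3)·0.046) / (8) = -0.169;  p ← (1−ω)·0.350 + ω·-0.169 = 0.039
  q: GS value = (-2 - (4)·0.039 - (-3)·0.046) / (10) = -0.202;  q ← (1−ω)·-1.404 + ω·-0.202 = -0.683
  r: GS value = (7 - (2)·0.039 - (-4)·-0.683) / (9) = 0.466;  r ← (1−ω)·0.046 + ω·0.466 = 0.298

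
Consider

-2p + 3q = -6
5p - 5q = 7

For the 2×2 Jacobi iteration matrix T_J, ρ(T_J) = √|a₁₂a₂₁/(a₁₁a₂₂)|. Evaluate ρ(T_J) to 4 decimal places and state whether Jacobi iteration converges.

a₁₂a₂₁/(a₁₁a₂₂) = (3)·(5) / ((-2)·(-5)) = 1.500000
ρ = √|1.500000| = √1.500000 = 1.2247
ρ > 1, so Jacobi diverges

1.2247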